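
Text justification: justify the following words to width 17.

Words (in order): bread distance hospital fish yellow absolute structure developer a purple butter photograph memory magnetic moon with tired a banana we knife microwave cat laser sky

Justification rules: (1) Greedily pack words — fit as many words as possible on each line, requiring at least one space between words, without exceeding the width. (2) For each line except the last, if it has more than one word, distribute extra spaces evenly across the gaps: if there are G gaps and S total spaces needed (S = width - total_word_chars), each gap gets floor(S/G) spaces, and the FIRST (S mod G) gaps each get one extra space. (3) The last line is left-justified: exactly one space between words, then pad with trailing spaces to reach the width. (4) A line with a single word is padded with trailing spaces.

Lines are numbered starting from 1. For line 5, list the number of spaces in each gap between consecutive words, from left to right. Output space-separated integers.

Answer: 7

Derivation:
Line 1: ['bread', 'distance'] (min_width=14, slack=3)
Line 2: ['hospital', 'fish'] (min_width=13, slack=4)
Line 3: ['yellow', 'absolute'] (min_width=15, slack=2)
Line 4: ['structure'] (min_width=9, slack=8)
Line 5: ['developer', 'a'] (min_width=11, slack=6)
Line 6: ['purple', 'butter'] (min_width=13, slack=4)
Line 7: ['photograph', 'memory'] (min_width=17, slack=0)
Line 8: ['magnetic', 'moon'] (min_width=13, slack=4)
Line 9: ['with', 'tired', 'a'] (min_width=12, slack=5)
Line 10: ['banana', 'we', 'knife'] (min_width=15, slack=2)
Line 11: ['microwave', 'cat'] (min_width=13, slack=4)
Line 12: ['laser', 'sky'] (min_width=9, slack=8)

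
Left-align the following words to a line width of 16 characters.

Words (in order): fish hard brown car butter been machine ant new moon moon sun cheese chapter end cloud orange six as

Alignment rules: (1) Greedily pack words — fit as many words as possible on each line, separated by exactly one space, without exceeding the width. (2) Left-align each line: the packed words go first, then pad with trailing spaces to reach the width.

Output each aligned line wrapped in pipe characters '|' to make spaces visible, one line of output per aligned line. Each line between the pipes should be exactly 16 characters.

Answer: |fish hard brown |
|car butter been |
|machine ant new |
|moon moon sun   |
|cheese chapter  |
|end cloud orange|
|six as          |

Derivation:
Line 1: ['fish', 'hard', 'brown'] (min_width=15, slack=1)
Line 2: ['car', 'butter', 'been'] (min_width=15, slack=1)
Line 3: ['machine', 'ant', 'new'] (min_width=15, slack=1)
Line 4: ['moon', 'moon', 'sun'] (min_width=13, slack=3)
Line 5: ['cheese', 'chapter'] (min_width=14, slack=2)
Line 6: ['end', 'cloud', 'orange'] (min_width=16, slack=0)
Line 7: ['six', 'as'] (min_width=6, slack=10)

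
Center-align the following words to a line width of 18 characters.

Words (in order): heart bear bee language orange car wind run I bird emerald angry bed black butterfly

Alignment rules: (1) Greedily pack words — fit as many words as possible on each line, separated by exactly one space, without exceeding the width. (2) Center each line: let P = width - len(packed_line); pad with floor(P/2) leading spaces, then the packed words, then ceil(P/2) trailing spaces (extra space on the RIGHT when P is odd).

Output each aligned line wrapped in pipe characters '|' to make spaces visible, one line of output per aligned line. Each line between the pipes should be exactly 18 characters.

Line 1: ['heart', 'bear', 'bee'] (min_width=14, slack=4)
Line 2: ['language', 'orange'] (min_width=15, slack=3)
Line 3: ['car', 'wind', 'run', 'I'] (min_width=14, slack=4)
Line 4: ['bird', 'emerald', 'angry'] (min_width=18, slack=0)
Line 5: ['bed', 'black'] (min_width=9, slack=9)
Line 6: ['butterfly'] (min_width=9, slack=9)

Answer: |  heart bear bee  |
| language orange  |
|  car wind run I  |
|bird emerald angry|
|    bed black     |
|    butterfly     |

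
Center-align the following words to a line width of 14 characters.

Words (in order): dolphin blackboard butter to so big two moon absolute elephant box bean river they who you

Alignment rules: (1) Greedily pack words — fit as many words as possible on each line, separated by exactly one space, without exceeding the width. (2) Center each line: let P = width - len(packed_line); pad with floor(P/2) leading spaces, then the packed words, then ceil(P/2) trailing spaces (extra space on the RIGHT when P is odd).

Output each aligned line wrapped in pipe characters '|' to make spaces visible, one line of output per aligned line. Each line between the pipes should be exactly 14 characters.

Answer: |   dolphin    |
|  blackboard  |
| butter to so |
| big two moon |
|   absolute   |
| elephant box |
|  bean river  |
| they who you |

Derivation:
Line 1: ['dolphin'] (min_width=7, slack=7)
Line 2: ['blackboard'] (min_width=10, slack=4)
Line 3: ['butter', 'to', 'so'] (min_width=12, slack=2)
Line 4: ['big', 'two', 'moon'] (min_width=12, slack=2)
Line 5: ['absolute'] (min_width=8, slack=6)
Line 6: ['elephant', 'box'] (min_width=12, slack=2)
Line 7: ['bean', 'river'] (min_width=10, slack=4)
Line 8: ['they', 'who', 'you'] (min_width=12, slack=2)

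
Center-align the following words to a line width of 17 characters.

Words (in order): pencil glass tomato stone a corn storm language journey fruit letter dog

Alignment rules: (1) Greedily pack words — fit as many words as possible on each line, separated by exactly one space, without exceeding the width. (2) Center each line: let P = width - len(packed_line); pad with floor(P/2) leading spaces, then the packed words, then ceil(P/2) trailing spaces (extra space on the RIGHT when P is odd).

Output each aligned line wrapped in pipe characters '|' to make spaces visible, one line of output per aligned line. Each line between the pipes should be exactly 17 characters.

Answer: |  pencil glass   |
| tomato stone a  |
|   corn storm    |
|language journey |
|fruit letter dog |

Derivation:
Line 1: ['pencil', 'glass'] (min_width=12, slack=5)
Line 2: ['tomato', 'stone', 'a'] (min_width=14, slack=3)
Line 3: ['corn', 'storm'] (min_width=10, slack=7)
Line 4: ['language', 'journey'] (min_width=16, slack=1)
Line 5: ['fruit', 'letter', 'dog'] (min_width=16, slack=1)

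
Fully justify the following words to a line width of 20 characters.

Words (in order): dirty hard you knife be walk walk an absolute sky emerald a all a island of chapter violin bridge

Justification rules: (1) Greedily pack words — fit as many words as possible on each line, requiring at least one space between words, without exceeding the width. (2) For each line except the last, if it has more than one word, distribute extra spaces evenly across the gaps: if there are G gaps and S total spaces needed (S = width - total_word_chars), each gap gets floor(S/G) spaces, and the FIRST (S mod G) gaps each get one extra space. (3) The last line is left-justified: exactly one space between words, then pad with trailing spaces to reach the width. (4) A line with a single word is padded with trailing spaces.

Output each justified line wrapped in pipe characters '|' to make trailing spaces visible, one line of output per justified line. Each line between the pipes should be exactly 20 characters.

Line 1: ['dirty', 'hard', 'you', 'knife'] (min_width=20, slack=0)
Line 2: ['be', 'walk', 'walk', 'an'] (min_width=15, slack=5)
Line 3: ['absolute', 'sky', 'emerald'] (min_width=20, slack=0)
Line 4: ['a', 'all', 'a', 'island', 'of'] (min_width=17, slack=3)
Line 5: ['chapter', 'violin'] (min_width=14, slack=6)
Line 6: ['bridge'] (min_width=6, slack=14)

Answer: |dirty hard you knife|
|be   walk   walk  an|
|absolute sky emerald|
|a  all  a  island of|
|chapter       violin|
|bridge              |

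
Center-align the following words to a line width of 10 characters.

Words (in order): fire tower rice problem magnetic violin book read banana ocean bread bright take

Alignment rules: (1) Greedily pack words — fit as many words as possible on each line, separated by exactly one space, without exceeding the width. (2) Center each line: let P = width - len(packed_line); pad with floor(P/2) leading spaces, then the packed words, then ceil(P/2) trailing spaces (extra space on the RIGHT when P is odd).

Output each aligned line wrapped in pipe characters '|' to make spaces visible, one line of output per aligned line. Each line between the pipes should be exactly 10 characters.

Answer: |fire tower|
|   rice   |
| problem  |
| magnetic |
|  violin  |
|book read |
|  banana  |
|  ocean   |
|  bread   |
|  bright  |
|   take   |

Derivation:
Line 1: ['fire', 'tower'] (min_width=10, slack=0)
Line 2: ['rice'] (min_width=4, slack=6)
Line 3: ['problem'] (min_width=7, slack=3)
Line 4: ['magnetic'] (min_width=8, slack=2)
Line 5: ['violin'] (min_width=6, slack=4)
Line 6: ['book', 'read'] (min_width=9, slack=1)
Line 7: ['banana'] (min_width=6, slack=4)
Line 8: ['ocean'] (min_width=5, slack=5)
Line 9: ['bread'] (min_width=5, slack=5)
Line 10: ['bright'] (min_width=6, slack=4)
Line 11: ['take'] (min_width=4, slack=6)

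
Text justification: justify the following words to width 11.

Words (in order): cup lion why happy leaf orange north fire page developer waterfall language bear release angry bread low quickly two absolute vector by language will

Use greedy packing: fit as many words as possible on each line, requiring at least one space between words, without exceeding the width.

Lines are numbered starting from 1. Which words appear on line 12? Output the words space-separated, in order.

Answer: low quickly

Derivation:
Line 1: ['cup', 'lion'] (min_width=8, slack=3)
Line 2: ['why', 'happy'] (min_width=9, slack=2)
Line 3: ['leaf', 'orange'] (min_width=11, slack=0)
Line 4: ['north', 'fire'] (min_width=10, slack=1)
Line 5: ['page'] (min_width=4, slack=7)
Line 6: ['developer'] (min_width=9, slack=2)
Line 7: ['waterfall'] (min_width=9, slack=2)
Line 8: ['language'] (min_width=8, slack=3)
Line 9: ['bear'] (min_width=4, slack=7)
Line 10: ['release'] (min_width=7, slack=4)
Line 11: ['angry', 'bread'] (min_width=11, slack=0)
Line 12: ['low', 'quickly'] (min_width=11, slack=0)
Line 13: ['two'] (min_width=3, slack=8)
Line 14: ['absolute'] (min_width=8, slack=3)
Line 15: ['vector', 'by'] (min_width=9, slack=2)
Line 16: ['language'] (min_width=8, slack=3)
Line 17: ['will'] (min_width=4, slack=7)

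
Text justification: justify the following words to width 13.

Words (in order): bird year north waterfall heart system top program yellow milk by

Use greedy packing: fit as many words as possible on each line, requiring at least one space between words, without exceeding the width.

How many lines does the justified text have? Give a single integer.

Line 1: ['bird', 'year'] (min_width=9, slack=4)
Line 2: ['north'] (min_width=5, slack=8)
Line 3: ['waterfall'] (min_width=9, slack=4)
Line 4: ['heart', 'system'] (min_width=12, slack=1)
Line 5: ['top', 'program'] (min_width=11, slack=2)
Line 6: ['yellow', 'milk'] (min_width=11, slack=2)
Line 7: ['by'] (min_width=2, slack=11)
Total lines: 7

Answer: 7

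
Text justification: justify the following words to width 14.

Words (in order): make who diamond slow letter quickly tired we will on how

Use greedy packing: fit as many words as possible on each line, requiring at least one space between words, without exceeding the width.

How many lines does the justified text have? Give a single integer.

Line 1: ['make', 'who'] (min_width=8, slack=6)
Line 2: ['diamond', 'slow'] (min_width=12, slack=2)
Line 3: ['letter', 'quickly'] (min_width=14, slack=0)
Line 4: ['tired', 'we', 'will'] (min_width=13, slack=1)
Line 5: ['on', 'how'] (min_width=6, slack=8)
Total lines: 5

Answer: 5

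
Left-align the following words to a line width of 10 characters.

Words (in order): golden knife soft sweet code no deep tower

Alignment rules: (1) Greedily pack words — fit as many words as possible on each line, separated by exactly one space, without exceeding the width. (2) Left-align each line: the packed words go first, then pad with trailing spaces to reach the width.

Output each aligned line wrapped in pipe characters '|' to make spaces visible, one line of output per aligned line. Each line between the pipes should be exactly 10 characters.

Line 1: ['golden'] (min_width=6, slack=4)
Line 2: ['knife', 'soft'] (min_width=10, slack=0)
Line 3: ['sweet', 'code'] (min_width=10, slack=0)
Line 4: ['no', 'deep'] (min_width=7, slack=3)
Line 5: ['tower'] (min_width=5, slack=5)

Answer: |golden    |
|knife soft|
|sweet code|
|no deep   |
|tower     |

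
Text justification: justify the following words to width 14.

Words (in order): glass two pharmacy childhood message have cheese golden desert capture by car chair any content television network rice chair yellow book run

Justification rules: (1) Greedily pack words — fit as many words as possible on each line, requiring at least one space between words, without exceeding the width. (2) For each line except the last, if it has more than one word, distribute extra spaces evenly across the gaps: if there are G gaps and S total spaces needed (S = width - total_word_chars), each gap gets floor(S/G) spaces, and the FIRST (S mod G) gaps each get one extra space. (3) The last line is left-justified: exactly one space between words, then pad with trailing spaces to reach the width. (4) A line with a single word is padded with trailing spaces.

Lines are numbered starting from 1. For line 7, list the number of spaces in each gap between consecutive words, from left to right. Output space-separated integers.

Answer: 2 2

Derivation:
Line 1: ['glass', 'two'] (min_width=9, slack=5)
Line 2: ['pharmacy'] (min_width=8, slack=6)
Line 3: ['childhood'] (min_width=9, slack=5)
Line 4: ['message', 'have'] (min_width=12, slack=2)
Line 5: ['cheese', 'golden'] (min_width=13, slack=1)
Line 6: ['desert', 'capture'] (min_width=14, slack=0)
Line 7: ['by', 'car', 'chair'] (min_width=12, slack=2)
Line 8: ['any', 'content'] (min_width=11, slack=3)
Line 9: ['television'] (min_width=10, slack=4)
Line 10: ['network', 'rice'] (min_width=12, slack=2)
Line 11: ['chair', 'yellow'] (min_width=12, slack=2)
Line 12: ['book', 'run'] (min_width=8, slack=6)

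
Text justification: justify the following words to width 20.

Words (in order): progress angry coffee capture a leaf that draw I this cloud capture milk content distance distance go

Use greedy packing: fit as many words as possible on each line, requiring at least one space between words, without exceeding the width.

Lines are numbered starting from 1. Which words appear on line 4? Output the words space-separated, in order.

Line 1: ['progress', 'angry'] (min_width=14, slack=6)
Line 2: ['coffee', 'capture', 'a'] (min_width=16, slack=4)
Line 3: ['leaf', 'that', 'draw', 'I'] (min_width=16, slack=4)
Line 4: ['this', 'cloud', 'capture'] (min_width=18, slack=2)
Line 5: ['milk', 'content'] (min_width=12, slack=8)
Line 6: ['distance', 'distance', 'go'] (min_width=20, slack=0)

Answer: this cloud capture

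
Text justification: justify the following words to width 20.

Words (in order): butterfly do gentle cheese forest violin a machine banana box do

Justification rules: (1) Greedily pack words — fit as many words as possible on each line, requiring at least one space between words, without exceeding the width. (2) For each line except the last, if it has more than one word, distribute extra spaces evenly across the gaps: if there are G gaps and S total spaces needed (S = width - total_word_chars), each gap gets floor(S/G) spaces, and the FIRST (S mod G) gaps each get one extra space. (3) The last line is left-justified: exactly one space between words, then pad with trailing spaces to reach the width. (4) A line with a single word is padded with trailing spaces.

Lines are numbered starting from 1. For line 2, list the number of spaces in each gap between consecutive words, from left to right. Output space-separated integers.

Line 1: ['butterfly', 'do', 'gentle'] (min_width=19, slack=1)
Line 2: ['cheese', 'forest', 'violin'] (min_width=20, slack=0)
Line 3: ['a', 'machine', 'banana', 'box'] (min_width=20, slack=0)
Line 4: ['do'] (min_width=2, slack=18)

Answer: 1 1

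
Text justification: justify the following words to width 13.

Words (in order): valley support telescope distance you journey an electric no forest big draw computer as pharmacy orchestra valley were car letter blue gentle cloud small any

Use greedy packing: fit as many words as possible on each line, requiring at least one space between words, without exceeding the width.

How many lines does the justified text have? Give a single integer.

Answer: 15

Derivation:
Line 1: ['valley'] (min_width=6, slack=7)
Line 2: ['support'] (min_width=7, slack=6)
Line 3: ['telescope'] (min_width=9, slack=4)
Line 4: ['distance', 'you'] (min_width=12, slack=1)
Line 5: ['journey', 'an'] (min_width=10, slack=3)
Line 6: ['electric', 'no'] (min_width=11, slack=2)
Line 7: ['forest', 'big'] (min_width=10, slack=3)
Line 8: ['draw', 'computer'] (min_width=13, slack=0)
Line 9: ['as', 'pharmacy'] (min_width=11, slack=2)
Line 10: ['orchestra'] (min_width=9, slack=4)
Line 11: ['valley', 'were'] (min_width=11, slack=2)
Line 12: ['car', 'letter'] (min_width=10, slack=3)
Line 13: ['blue', 'gentle'] (min_width=11, slack=2)
Line 14: ['cloud', 'small'] (min_width=11, slack=2)
Line 15: ['any'] (min_width=3, slack=10)
Total lines: 15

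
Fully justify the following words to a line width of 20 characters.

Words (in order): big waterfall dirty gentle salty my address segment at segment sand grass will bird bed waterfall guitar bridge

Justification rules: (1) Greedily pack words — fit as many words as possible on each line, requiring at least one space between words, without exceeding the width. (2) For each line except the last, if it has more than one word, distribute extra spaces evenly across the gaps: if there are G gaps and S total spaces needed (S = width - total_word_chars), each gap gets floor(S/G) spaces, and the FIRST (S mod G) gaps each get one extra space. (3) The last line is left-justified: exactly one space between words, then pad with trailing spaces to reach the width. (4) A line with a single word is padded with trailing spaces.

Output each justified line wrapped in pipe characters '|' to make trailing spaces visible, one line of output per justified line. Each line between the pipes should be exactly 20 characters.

Line 1: ['big', 'waterfall', 'dirty'] (min_width=19, slack=1)
Line 2: ['gentle', 'salty', 'my'] (min_width=15, slack=5)
Line 3: ['address', 'segment', 'at'] (min_width=18, slack=2)
Line 4: ['segment', 'sand', 'grass'] (min_width=18, slack=2)
Line 5: ['will', 'bird', 'bed'] (min_width=13, slack=7)
Line 6: ['waterfall', 'guitar'] (min_width=16, slack=4)
Line 7: ['bridge'] (min_width=6, slack=14)

Answer: |big  waterfall dirty|
|gentle    salty   my|
|address  segment  at|
|segment  sand  grass|
|will     bird    bed|
|waterfall     guitar|
|bridge              |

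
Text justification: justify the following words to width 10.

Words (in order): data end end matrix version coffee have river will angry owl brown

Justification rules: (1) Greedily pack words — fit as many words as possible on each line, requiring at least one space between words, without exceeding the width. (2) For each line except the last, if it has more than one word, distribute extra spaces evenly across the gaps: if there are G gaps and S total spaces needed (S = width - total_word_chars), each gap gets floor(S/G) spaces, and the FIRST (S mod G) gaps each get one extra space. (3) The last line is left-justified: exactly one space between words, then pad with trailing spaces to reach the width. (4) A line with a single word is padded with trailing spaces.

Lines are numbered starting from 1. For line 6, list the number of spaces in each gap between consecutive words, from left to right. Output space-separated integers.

Answer: 1

Derivation:
Line 1: ['data', 'end'] (min_width=8, slack=2)
Line 2: ['end', 'matrix'] (min_width=10, slack=0)
Line 3: ['version'] (min_width=7, slack=3)
Line 4: ['coffee'] (min_width=6, slack=4)
Line 5: ['have', 'river'] (min_width=10, slack=0)
Line 6: ['will', 'angry'] (min_width=10, slack=0)
Line 7: ['owl', 'brown'] (min_width=9, slack=1)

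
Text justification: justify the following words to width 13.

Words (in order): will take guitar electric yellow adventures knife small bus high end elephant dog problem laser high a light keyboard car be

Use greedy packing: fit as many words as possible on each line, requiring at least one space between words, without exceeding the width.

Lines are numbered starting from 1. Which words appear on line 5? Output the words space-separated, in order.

Line 1: ['will', 'take'] (min_width=9, slack=4)
Line 2: ['guitar'] (min_width=6, slack=7)
Line 3: ['electric'] (min_width=8, slack=5)
Line 4: ['yellow'] (min_width=6, slack=7)
Line 5: ['adventures'] (min_width=10, slack=3)
Line 6: ['knife', 'small'] (min_width=11, slack=2)
Line 7: ['bus', 'high', 'end'] (min_width=12, slack=1)
Line 8: ['elephant', 'dog'] (min_width=12, slack=1)
Line 9: ['problem', 'laser'] (min_width=13, slack=0)
Line 10: ['high', 'a', 'light'] (min_width=12, slack=1)
Line 11: ['keyboard', 'car'] (min_width=12, slack=1)
Line 12: ['be'] (min_width=2, slack=11)

Answer: adventures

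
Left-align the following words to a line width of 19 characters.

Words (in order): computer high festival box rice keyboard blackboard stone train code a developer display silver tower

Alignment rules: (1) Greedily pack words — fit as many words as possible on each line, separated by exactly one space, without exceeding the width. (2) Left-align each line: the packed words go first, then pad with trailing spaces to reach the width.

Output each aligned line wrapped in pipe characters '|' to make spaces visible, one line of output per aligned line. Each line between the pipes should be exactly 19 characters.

Answer: |computer high      |
|festival box rice  |
|keyboard blackboard|
|stone train code a |
|developer display  |
|silver tower       |

Derivation:
Line 1: ['computer', 'high'] (min_width=13, slack=6)
Line 2: ['festival', 'box', 'rice'] (min_width=17, slack=2)
Line 3: ['keyboard', 'blackboard'] (min_width=19, slack=0)
Line 4: ['stone', 'train', 'code', 'a'] (min_width=18, slack=1)
Line 5: ['developer', 'display'] (min_width=17, slack=2)
Line 6: ['silver', 'tower'] (min_width=12, slack=7)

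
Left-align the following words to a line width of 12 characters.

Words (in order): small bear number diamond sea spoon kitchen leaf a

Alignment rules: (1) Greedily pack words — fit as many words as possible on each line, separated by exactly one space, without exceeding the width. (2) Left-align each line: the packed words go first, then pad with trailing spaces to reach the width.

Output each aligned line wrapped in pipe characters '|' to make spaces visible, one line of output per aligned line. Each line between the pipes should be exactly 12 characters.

Answer: |small bear  |
|number      |
|diamond sea |
|spoon       |
|kitchen leaf|
|a           |

Derivation:
Line 1: ['small', 'bear'] (min_width=10, slack=2)
Line 2: ['number'] (min_width=6, slack=6)
Line 3: ['diamond', 'sea'] (min_width=11, slack=1)
Line 4: ['spoon'] (min_width=5, slack=7)
Line 5: ['kitchen', 'leaf'] (min_width=12, slack=0)
Line 6: ['a'] (min_width=1, slack=11)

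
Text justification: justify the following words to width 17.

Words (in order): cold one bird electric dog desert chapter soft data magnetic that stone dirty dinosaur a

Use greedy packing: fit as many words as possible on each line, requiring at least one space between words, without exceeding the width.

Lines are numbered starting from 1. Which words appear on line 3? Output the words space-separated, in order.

Answer: desert chapter

Derivation:
Line 1: ['cold', 'one', 'bird'] (min_width=13, slack=4)
Line 2: ['electric', 'dog'] (min_width=12, slack=5)
Line 3: ['desert', 'chapter'] (min_width=14, slack=3)
Line 4: ['soft', 'data'] (min_width=9, slack=8)
Line 5: ['magnetic', 'that'] (min_width=13, slack=4)
Line 6: ['stone', 'dirty'] (min_width=11, slack=6)
Line 7: ['dinosaur', 'a'] (min_width=10, slack=7)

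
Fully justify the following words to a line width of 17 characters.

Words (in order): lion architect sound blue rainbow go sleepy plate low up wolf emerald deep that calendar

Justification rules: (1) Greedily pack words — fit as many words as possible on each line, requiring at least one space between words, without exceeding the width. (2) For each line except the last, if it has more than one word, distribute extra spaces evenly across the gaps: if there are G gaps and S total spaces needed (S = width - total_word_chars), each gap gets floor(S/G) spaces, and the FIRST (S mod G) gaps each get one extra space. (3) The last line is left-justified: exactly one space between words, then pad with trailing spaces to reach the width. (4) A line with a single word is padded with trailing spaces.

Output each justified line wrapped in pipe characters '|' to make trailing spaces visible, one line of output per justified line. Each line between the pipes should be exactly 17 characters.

Answer: |lion    architect|
|sound        blue|
|rainbow go sleepy|
|plate low up wolf|
|emerald deep that|
|calendar         |

Derivation:
Line 1: ['lion', 'architect'] (min_width=14, slack=3)
Line 2: ['sound', 'blue'] (min_width=10, slack=7)
Line 3: ['rainbow', 'go', 'sleepy'] (min_width=17, slack=0)
Line 4: ['plate', 'low', 'up', 'wolf'] (min_width=17, slack=0)
Line 5: ['emerald', 'deep', 'that'] (min_width=17, slack=0)
Line 6: ['calendar'] (min_width=8, slack=9)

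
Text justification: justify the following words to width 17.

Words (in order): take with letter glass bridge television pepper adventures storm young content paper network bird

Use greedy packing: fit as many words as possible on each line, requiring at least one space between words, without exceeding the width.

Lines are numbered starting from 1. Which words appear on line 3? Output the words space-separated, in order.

Answer: television pepper

Derivation:
Line 1: ['take', 'with', 'letter'] (min_width=16, slack=1)
Line 2: ['glass', 'bridge'] (min_width=12, slack=5)
Line 3: ['television', 'pepper'] (min_width=17, slack=0)
Line 4: ['adventures', 'storm'] (min_width=16, slack=1)
Line 5: ['young', 'content'] (min_width=13, slack=4)
Line 6: ['paper', 'network'] (min_width=13, slack=4)
Line 7: ['bird'] (min_width=4, slack=13)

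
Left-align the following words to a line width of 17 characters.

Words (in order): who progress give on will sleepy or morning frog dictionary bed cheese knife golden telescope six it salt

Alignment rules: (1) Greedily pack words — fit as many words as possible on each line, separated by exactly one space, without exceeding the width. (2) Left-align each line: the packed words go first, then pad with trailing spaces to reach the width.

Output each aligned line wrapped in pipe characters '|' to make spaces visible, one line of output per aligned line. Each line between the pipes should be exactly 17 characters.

Line 1: ['who', 'progress', 'give'] (min_width=17, slack=0)
Line 2: ['on', 'will', 'sleepy', 'or'] (min_width=17, slack=0)
Line 3: ['morning', 'frog'] (min_width=12, slack=5)
Line 4: ['dictionary', 'bed'] (min_width=14, slack=3)
Line 5: ['cheese', 'knife'] (min_width=12, slack=5)
Line 6: ['golden', 'telescope'] (min_width=16, slack=1)
Line 7: ['six', 'it', 'salt'] (min_width=11, slack=6)

Answer: |who progress give|
|on will sleepy or|
|morning frog     |
|dictionary bed   |
|cheese knife     |
|golden telescope |
|six it salt      |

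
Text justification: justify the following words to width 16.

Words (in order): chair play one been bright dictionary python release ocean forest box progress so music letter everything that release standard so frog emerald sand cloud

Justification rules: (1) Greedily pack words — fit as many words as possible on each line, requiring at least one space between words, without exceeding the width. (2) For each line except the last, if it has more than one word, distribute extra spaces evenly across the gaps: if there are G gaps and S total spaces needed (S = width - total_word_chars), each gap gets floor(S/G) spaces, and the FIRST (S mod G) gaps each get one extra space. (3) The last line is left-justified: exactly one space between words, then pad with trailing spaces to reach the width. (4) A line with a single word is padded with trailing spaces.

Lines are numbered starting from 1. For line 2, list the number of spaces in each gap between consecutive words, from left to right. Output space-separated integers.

Answer: 6

Derivation:
Line 1: ['chair', 'play', 'one'] (min_width=14, slack=2)
Line 2: ['been', 'bright'] (min_width=11, slack=5)
Line 3: ['dictionary'] (min_width=10, slack=6)
Line 4: ['python', 'release'] (min_width=14, slack=2)
Line 5: ['ocean', 'forest', 'box'] (min_width=16, slack=0)
Line 6: ['progress', 'so'] (min_width=11, slack=5)
Line 7: ['music', 'letter'] (min_width=12, slack=4)
Line 8: ['everything', 'that'] (min_width=15, slack=1)
Line 9: ['release', 'standard'] (min_width=16, slack=0)
Line 10: ['so', 'frog', 'emerald'] (min_width=15, slack=1)
Line 11: ['sand', 'cloud'] (min_width=10, slack=6)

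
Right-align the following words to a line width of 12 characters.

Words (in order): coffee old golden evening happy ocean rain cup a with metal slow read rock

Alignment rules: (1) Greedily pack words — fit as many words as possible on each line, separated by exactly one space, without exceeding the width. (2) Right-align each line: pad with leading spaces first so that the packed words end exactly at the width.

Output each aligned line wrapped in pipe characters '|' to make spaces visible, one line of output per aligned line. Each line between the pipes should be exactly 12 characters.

Line 1: ['coffee', 'old'] (min_width=10, slack=2)
Line 2: ['golden'] (min_width=6, slack=6)
Line 3: ['evening'] (min_width=7, slack=5)
Line 4: ['happy', 'ocean'] (min_width=11, slack=1)
Line 5: ['rain', 'cup', 'a'] (min_width=10, slack=2)
Line 6: ['with', 'metal'] (min_width=10, slack=2)
Line 7: ['slow', 'read'] (min_width=9, slack=3)
Line 8: ['rock'] (min_width=4, slack=8)

Answer: |  coffee old|
|      golden|
|     evening|
| happy ocean|
|  rain cup a|
|  with metal|
|   slow read|
|        rock|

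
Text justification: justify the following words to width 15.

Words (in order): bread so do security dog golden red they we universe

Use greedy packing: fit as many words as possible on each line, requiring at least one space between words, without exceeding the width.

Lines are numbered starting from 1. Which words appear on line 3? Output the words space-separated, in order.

Line 1: ['bread', 'so', 'do'] (min_width=11, slack=4)
Line 2: ['security', 'dog'] (min_width=12, slack=3)
Line 3: ['golden', 'red', 'they'] (min_width=15, slack=0)
Line 4: ['we', 'universe'] (min_width=11, slack=4)

Answer: golden red they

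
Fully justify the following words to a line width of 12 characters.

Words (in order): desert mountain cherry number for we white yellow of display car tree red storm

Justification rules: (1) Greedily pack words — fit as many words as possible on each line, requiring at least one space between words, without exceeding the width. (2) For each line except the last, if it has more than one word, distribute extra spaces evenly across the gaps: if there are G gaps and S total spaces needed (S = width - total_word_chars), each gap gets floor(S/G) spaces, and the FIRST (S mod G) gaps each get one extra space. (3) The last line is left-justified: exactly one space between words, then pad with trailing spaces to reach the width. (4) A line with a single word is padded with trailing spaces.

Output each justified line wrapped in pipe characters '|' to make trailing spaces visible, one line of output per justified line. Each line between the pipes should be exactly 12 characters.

Line 1: ['desert'] (min_width=6, slack=6)
Line 2: ['mountain'] (min_width=8, slack=4)
Line 3: ['cherry'] (min_width=6, slack=6)
Line 4: ['number', 'for'] (min_width=10, slack=2)
Line 5: ['we', 'white'] (min_width=8, slack=4)
Line 6: ['yellow', 'of'] (min_width=9, slack=3)
Line 7: ['display', 'car'] (min_width=11, slack=1)
Line 8: ['tree', 'red'] (min_width=8, slack=4)
Line 9: ['storm'] (min_width=5, slack=7)

Answer: |desert      |
|mountain    |
|cherry      |
|number   for|
|we     white|
|yellow    of|
|display  car|
|tree     red|
|storm       |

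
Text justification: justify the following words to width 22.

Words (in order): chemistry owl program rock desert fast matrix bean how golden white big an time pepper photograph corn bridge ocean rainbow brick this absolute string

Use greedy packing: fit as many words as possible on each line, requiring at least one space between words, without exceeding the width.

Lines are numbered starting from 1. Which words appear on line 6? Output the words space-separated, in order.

Answer: bridge ocean rainbow

Derivation:
Line 1: ['chemistry', 'owl', 'program'] (min_width=21, slack=1)
Line 2: ['rock', 'desert', 'fast'] (min_width=16, slack=6)
Line 3: ['matrix', 'bean', 'how', 'golden'] (min_width=22, slack=0)
Line 4: ['white', 'big', 'an', 'time'] (min_width=17, slack=5)
Line 5: ['pepper', 'photograph', 'corn'] (min_width=22, slack=0)
Line 6: ['bridge', 'ocean', 'rainbow'] (min_width=20, slack=2)
Line 7: ['brick', 'this', 'absolute'] (min_width=19, slack=3)
Line 8: ['string'] (min_width=6, slack=16)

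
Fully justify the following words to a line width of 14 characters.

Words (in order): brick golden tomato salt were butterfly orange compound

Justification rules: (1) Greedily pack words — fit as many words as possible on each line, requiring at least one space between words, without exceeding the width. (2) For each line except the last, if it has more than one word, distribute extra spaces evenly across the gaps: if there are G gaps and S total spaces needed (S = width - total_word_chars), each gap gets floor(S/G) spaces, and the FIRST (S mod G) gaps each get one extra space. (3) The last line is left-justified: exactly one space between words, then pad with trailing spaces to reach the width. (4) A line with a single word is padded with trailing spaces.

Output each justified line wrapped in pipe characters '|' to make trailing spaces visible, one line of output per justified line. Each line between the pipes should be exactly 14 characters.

Line 1: ['brick', 'golden'] (min_width=12, slack=2)
Line 2: ['tomato', 'salt'] (min_width=11, slack=3)
Line 3: ['were', 'butterfly'] (min_width=14, slack=0)
Line 4: ['orange'] (min_width=6, slack=8)
Line 5: ['compound'] (min_width=8, slack=6)

Answer: |brick   golden|
|tomato    salt|
|were butterfly|
|orange        |
|compound      |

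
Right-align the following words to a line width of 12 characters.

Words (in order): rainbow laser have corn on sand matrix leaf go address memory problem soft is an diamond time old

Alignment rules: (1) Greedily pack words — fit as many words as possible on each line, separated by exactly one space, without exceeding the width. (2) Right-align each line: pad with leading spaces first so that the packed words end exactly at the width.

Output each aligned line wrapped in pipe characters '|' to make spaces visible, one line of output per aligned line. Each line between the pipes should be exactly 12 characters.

Line 1: ['rainbow'] (min_width=7, slack=5)
Line 2: ['laser', 'have'] (min_width=10, slack=2)
Line 3: ['corn', 'on', 'sand'] (min_width=12, slack=0)
Line 4: ['matrix', 'leaf'] (min_width=11, slack=1)
Line 5: ['go', 'address'] (min_width=10, slack=2)
Line 6: ['memory'] (min_width=6, slack=6)
Line 7: ['problem', 'soft'] (min_width=12, slack=0)
Line 8: ['is', 'an'] (min_width=5, slack=7)
Line 9: ['diamond', 'time'] (min_width=12, slack=0)
Line 10: ['old'] (min_width=3, slack=9)

Answer: |     rainbow|
|  laser have|
|corn on sand|
| matrix leaf|
|  go address|
|      memory|
|problem soft|
|       is an|
|diamond time|
|         old|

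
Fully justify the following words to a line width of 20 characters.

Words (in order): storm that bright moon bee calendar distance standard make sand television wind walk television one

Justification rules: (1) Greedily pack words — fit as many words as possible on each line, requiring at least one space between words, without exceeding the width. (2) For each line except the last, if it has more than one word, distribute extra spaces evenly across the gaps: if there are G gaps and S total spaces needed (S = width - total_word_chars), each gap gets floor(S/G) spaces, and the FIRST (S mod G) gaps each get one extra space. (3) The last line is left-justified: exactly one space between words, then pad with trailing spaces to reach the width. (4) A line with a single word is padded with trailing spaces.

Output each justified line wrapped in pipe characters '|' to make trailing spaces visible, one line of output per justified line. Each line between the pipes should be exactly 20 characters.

Answer: |storm   that  bright|
|moon   bee  calendar|
|distance    standard|
|make sand television|
|wind walk television|
|one                 |

Derivation:
Line 1: ['storm', 'that', 'bright'] (min_width=17, slack=3)
Line 2: ['moon', 'bee', 'calendar'] (min_width=17, slack=3)
Line 3: ['distance', 'standard'] (min_width=17, slack=3)
Line 4: ['make', 'sand', 'television'] (min_width=20, slack=0)
Line 5: ['wind', 'walk', 'television'] (min_width=20, slack=0)
Line 6: ['one'] (min_width=3, slack=17)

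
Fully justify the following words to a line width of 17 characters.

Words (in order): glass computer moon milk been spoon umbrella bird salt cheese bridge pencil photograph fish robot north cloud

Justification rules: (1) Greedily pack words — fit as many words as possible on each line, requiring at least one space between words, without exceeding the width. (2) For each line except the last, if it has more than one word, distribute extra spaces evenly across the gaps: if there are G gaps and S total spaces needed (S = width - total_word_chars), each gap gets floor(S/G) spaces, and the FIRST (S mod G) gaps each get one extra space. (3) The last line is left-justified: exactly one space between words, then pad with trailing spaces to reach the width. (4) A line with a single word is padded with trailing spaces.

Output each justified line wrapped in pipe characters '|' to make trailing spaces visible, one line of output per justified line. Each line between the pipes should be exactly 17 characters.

Answer: |glass    computer|
|moon   milk  been|
|spoon    umbrella|
|bird  salt cheese|
|bridge     pencil|
|photograph   fish|
|robot north cloud|

Derivation:
Line 1: ['glass', 'computer'] (min_width=14, slack=3)
Line 2: ['moon', 'milk', 'been'] (min_width=14, slack=3)
Line 3: ['spoon', 'umbrella'] (min_width=14, slack=3)
Line 4: ['bird', 'salt', 'cheese'] (min_width=16, slack=1)
Line 5: ['bridge', 'pencil'] (min_width=13, slack=4)
Line 6: ['photograph', 'fish'] (min_width=15, slack=2)
Line 7: ['robot', 'north', 'cloud'] (min_width=17, slack=0)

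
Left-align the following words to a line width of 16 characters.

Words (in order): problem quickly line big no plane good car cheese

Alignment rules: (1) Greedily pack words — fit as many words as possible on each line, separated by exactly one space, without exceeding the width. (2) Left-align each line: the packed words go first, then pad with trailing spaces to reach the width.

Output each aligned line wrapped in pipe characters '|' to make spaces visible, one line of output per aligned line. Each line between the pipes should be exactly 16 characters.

Line 1: ['problem', 'quickly'] (min_width=15, slack=1)
Line 2: ['line', 'big', 'no'] (min_width=11, slack=5)
Line 3: ['plane', 'good', 'car'] (min_width=14, slack=2)
Line 4: ['cheese'] (min_width=6, slack=10)

Answer: |problem quickly |
|line big no     |
|plane good car  |
|cheese          |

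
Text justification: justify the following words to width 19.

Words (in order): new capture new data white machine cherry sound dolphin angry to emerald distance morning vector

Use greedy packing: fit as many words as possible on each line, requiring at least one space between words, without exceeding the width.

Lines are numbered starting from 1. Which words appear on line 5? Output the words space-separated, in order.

Answer: emerald distance

Derivation:
Line 1: ['new', 'capture', 'new'] (min_width=15, slack=4)
Line 2: ['data', 'white', 'machine'] (min_width=18, slack=1)
Line 3: ['cherry', 'sound'] (min_width=12, slack=7)
Line 4: ['dolphin', 'angry', 'to'] (min_width=16, slack=3)
Line 5: ['emerald', 'distance'] (min_width=16, slack=3)
Line 6: ['morning', 'vector'] (min_width=14, slack=5)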